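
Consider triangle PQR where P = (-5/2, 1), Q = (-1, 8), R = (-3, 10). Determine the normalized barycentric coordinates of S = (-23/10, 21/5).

Signed area of the reference triangle: [PQR] = ½·((-5/2)·(8−10) + (-1)·(10−1) + (-3)·(1−8)) = ½·(5 − 9 + 21) = 17/2.
[SQR] = ½·((-23/10)·(8−10) + (-1)·(10−(21/5)) + (-3)·(21/5−8)) = ½·(23/5 − 29/5 + 57/5) = 51/10, so the P-coordinate is (51/10)/(17/2) = 3/5.
[PSR] = ½·((-5/2)·(21/5−10) + (-23/10)·(10−1) + (-3)·(1−(21/5))) = ½·(29/2 − 207/10 + 48/5) = 17/10, so the Q-coordinate is 1/5.
[PQS] = ½·((-5/2)·(8−(21/5)) + (-1)·(21/5−1) + (-23/10)·(1−8)) = ½·(-19/2 − 16/5 + 161/10) = 17/10, so the R-coordinate is 1/5.
Check: 3/5 + 1/5 + 1/5 = 1.

(3/5, 1/5, 1/5)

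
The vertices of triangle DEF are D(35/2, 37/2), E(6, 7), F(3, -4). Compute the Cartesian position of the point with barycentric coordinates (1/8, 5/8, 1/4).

G = (1/8)·D + (5/8)·E + (1/4)·F.
x-coordinate: (1/8)·(35/2) + (5/8)·6 + (1/4)·3 = 107/16.
y-coordinate: (1/8)·(37/2) + (5/8)·7 + (1/4)·(-4) = 91/16.

(107/16, 91/16)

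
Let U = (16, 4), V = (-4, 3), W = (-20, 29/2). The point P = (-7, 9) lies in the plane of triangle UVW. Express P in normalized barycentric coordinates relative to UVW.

(1/4, 1/4, 1/2)

Signed area of the reference triangle: [UVW] = ½·(16·(3−(29/2)) + (-4)·(29/2−4) + (-20)·(4−3)) = ½·(-184 − 42 − 20) = -123.
[PVW] = ½·((-7)·(3−(29/2)) + (-4)·(29/2−9) + (-20)·(9−3)) = ½·(161/2 − 22 − 120) = -123/4, so the U-coordinate is (-123/4)/(-123) = 1/4.
[UPW] = ½·(16·(9−(29/2)) + (-7)·(29/2−4) + (-20)·(4−9)) = ½·(-88 − 147/2 + 100) = -123/4, so the V-coordinate is 1/4.
[UVP] = ½·(16·(3−9) + (-4)·(9−4) + (-7)·(4−3)) = ½·(-96 − 20 − 7) = -123/2, so the W-coordinate is 1/2.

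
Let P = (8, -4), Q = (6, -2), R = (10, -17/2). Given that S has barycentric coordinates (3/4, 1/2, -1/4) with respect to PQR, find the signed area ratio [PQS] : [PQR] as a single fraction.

-1/4

The signed ratio [PQS]/[PQR] equals the barycentric coordinate of S at vertex R, which is -1/4.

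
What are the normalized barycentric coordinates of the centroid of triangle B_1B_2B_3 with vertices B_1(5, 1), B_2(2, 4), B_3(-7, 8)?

The centroid is the average of the vertices, so each weight is 1/3.

(1/3, 1/3, 1/3)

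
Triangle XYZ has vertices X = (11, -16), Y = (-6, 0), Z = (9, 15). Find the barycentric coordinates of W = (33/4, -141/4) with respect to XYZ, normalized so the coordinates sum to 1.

(3/2, 1/4, -3/4)

Signed area of the reference triangle: [XYZ] = ½·(11·(0−15) + (-6)·(15−(-16)) + 9·(-16−0)) = ½·(-165 − 186 − 144) = -495/2.
[WYZ] = ½·((33/4)·(0−15) + (-6)·(15−(-141/4)) + 9·(-141/4−0)) = ½·(-495/4 − 603/2 − 1269/4) = -1485/4, so the X-coordinate is (-1485/4)/(-495/2) = 3/2.
[XWZ] = ½·(11·(-141/4−15) + (33/4)·(15−(-16)) + 9·(-16−(-141/4))) = ½·(-2211/4 + 1023/4 + 693/4) = -495/8, so the Y-coordinate is 1/4.
[XYW] = ½·(11·(0−(-141/4)) + (-6)·(-141/4−(-16)) + (33/4)·(-16−0)) = ½·(1551/4 + 231/2 − 132) = 1485/8, so the Z-coordinate is -3/4.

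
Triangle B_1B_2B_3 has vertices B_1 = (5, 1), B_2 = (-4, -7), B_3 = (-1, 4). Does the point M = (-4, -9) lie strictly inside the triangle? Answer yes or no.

Barycentric coordinates of M: (2/25, 29/25, -6/25).
The three coordinates are positive, positive, negative; a point is interior exactly when all three are positive.

no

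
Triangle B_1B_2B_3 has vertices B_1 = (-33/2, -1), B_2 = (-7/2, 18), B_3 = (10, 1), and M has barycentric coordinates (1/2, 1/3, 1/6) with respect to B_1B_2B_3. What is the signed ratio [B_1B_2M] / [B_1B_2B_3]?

1/6

The signed ratio [B_1B_2M]/[B_1B_2B_3] equals the barycentric coordinate of M at vertex B_3, which is 1/6.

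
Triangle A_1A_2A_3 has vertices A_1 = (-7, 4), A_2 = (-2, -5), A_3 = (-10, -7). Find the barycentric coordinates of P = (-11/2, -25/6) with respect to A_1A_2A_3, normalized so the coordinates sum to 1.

Signed area of the reference triangle: [A_1A_2A_3] = ½·((-7)·(-5−(-7)) + (-2)·(-7−4) + (-10)·(4−(-5))) = ½·(-14 + 22 − 90) = -41.
[PA_2A_3] = ½·((-11/2)·(-5−(-7)) + (-2)·(-7−(-25/6)) + (-10)·(-25/6−(-5))) = ½·(-11 + 17/3 − 25/3) = -41/6, so the A_1-coordinate is (-41/6)/(-41) = 1/6.
[A_1PA_3] = ½·((-7)·(-25/6−(-7)) + (-11/2)·(-7−4) + (-10)·(4−(-25/6))) = ½·(-119/6 + 121/2 − 245/3) = -41/2, so the A_2-coordinate is 1/2.
[A_1A_2P] = ½·((-7)·(-5−(-25/6)) + (-2)·(-25/6−4) + (-11/2)·(4−(-5))) = ½·(35/6 + 49/3 − 99/2) = -41/3, so the A_3-coordinate is 1/3.
Check: 1/6 + 1/2 + 1/3 = 1.

(1/6, 1/2, 1/3)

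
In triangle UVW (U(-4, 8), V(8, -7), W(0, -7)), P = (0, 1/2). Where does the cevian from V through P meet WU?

(-8/3, 3)

Barycentric coordinates of P with respect to UVW: (1/2, 1/4, 1/4).
On side WU the V-coordinate is zero; dropping P's V-weight 1/4 and renormalizing the remaining 1/4 : 1/2 gives weights 1/3, 2/3 on W, U.
Q = (1/3)·(0, -7) + (2/3)·(-4, 8) = (-8/3, 3).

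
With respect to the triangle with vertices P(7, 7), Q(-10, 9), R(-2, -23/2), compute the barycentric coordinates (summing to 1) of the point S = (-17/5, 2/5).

Signed area of the reference triangle: [PQR] = ½·(7·(9−(-23/2)) + (-10)·(-23/2−7) + (-2)·(7−9)) = ½·(287/2 + 185 + 4) = 665/4.
[SQR] = ½·((-17/5)·(9−(-23/2)) + (-10)·(-23/2−(2/5)) + (-2)·(2/5−9)) = ½·(-697/10 + 119 + 86/5) = 133/4, so the P-coordinate is (133/4)/(665/4) = 1/5.
[PSR] = ½·(7·(2/5−(-23/2)) + (-17/5)·(-23/2−7) + (-2)·(7−(2/5))) = ½·(833/10 + 629/10 − 66/5) = 133/2, so the Q-coordinate is 2/5.
[PQS] = ½·(7·(9−(2/5)) + (-10)·(2/5−7) + (-17/5)·(7−9)) = ½·(301/5 + 66 + 34/5) = 133/2, so the R-coordinate is 2/5.
Check: 1/5 + 2/5 + 2/5 = 1.

(1/5, 2/5, 2/5)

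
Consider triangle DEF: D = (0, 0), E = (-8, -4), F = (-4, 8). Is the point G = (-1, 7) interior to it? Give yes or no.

Barycentric coordinates of G: (1/2, -1/4, 3/4).
The three coordinates are positive, negative, positive; a point is interior exactly when all three are positive.

no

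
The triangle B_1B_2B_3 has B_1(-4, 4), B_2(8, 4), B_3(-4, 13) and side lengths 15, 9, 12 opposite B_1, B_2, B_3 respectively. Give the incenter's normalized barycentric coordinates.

(5/12, 1/4, 1/3)

The incenter has barycentric coordinates proportional to the opposite side lengths: (15 : 9 : 12).
Normalizing by 15+9+12 = 36 gives (5/12, 1/4, 1/3).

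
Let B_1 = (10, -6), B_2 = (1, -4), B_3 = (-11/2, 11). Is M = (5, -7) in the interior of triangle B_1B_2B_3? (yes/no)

no

Barycentric coordinates of M: (81/244, 201/244, -19/122).
The three coordinates are positive, positive, negative; a point is interior exactly when all three are positive.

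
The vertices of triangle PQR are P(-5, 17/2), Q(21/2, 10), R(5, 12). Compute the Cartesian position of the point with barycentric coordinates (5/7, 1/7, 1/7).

S = (5/7)·P + (1/7)·Q + (1/7)·R.
x-coordinate: (5/7)·(-5) + (1/7)·(21/2) + (1/7)·5 = -19/14.
y-coordinate: (5/7)·(17/2) + (1/7)·10 + (1/7)·12 = 129/14.

(-19/14, 129/14)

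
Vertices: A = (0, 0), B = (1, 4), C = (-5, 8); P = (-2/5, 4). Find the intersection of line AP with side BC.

Barycentric coordinates of P with respect to ABC: (1/5, 3/5, 1/5).
On side BC the A-coordinate is zero; dropping P's A-weight 1/5 and renormalizing the remaining 3/5 : 1/5 gives weights 3/4, 1/4 on B, C.
Q = (3/4)·(1, 4) + (1/4)·(-5, 8) = (-1/2, 5).

(-1/2, 5)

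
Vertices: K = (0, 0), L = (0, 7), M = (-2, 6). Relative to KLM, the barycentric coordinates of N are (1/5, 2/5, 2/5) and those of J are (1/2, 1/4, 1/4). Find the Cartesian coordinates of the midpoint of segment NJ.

Barycentric coordinates of the midpoint are the average: (7/20, 13/40, 13/40).
Converting: (7/20)·K + (13/40)·L + (13/40)·M = (-13/20, 169/40).

(-13/20, 169/40)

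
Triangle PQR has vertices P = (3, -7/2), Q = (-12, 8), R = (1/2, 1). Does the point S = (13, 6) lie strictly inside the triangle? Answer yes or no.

Barycentric coordinates of S: (-120/31, -55/31, 206/31).
The three coordinates are negative, negative, positive; a point is interior exactly when all three are positive.

no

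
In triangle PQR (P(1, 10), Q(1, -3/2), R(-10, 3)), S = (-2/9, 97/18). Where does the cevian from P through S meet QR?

Barycentric coordinates of S with respect to PQR: (5/9, 1/3, 1/9).
On side QR the P-coordinate is zero; dropping S's P-weight 5/9 and renormalizing the remaining 1/3 : 1/9 gives weights 3/4, 1/4 on Q, R.
T = (3/4)·(1, -3/2) + (1/4)·(-10, 3) = (-7/4, -3/8).

(-7/4, -3/8)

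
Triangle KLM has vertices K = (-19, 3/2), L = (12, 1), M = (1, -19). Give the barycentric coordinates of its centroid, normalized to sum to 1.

The centroid is the average of the vertices, so each weight is 1/3.

(1/3, 1/3, 1/3)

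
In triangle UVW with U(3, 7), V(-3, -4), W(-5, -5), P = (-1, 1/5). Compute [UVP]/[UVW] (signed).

[UVW] = ½·(3·(-4−(-5)) + (-3)·(-5−7) + (-5)·(7−(-4))) = ½·(3 + 36 − 55) = -8.
[UVP] = ½·(3·(-4−(1/5)) + (-3)·(1/5−7) + (-1)·(7−(-4))) = ½·(-63/5 + 102/5 − 11) = -8/5, so the ratio is (-8/5)/(-8) = 1/5.

1/5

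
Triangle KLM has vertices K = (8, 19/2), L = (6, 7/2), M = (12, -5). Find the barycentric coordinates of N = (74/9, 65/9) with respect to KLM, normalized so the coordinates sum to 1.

(7/9, 1/9, 1/9)

Signed area of the reference triangle: [KLM] = ½·(8·(7/2−(-5)) + 6·(-5−(19/2)) + 12·(19/2−(7/2))) = ½·(68 − 87 + 72) = 53/2.
[NLM] = ½·((74/9)·(7/2−(-5)) + 6·(-5−(65/9)) + 12·(65/9−(7/2))) = ½·(629/9 − 220/3 + 134/3) = 371/18, so the K-coordinate is (371/18)/(53/2) = 7/9.
[KNM] = ½·(8·(65/9−(-5)) + (74/9)·(-5−(19/2)) + 12·(19/2−(65/9))) = ½·(880/9 − 1073/9 + 82/3) = 53/18, so the L-coordinate is 1/9.
[KLN] = ½·(8·(7/2−(65/9)) + 6·(65/9−(19/2)) + (74/9)·(19/2−(7/2))) = ½·(-268/9 − 41/3 + 148/3) = 53/18, so the M-coordinate is 1/9.
Check: 7/9 + 1/9 + 1/9 = 1.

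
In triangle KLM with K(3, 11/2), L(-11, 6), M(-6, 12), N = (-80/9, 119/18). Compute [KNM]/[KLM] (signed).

[KLM] = ½·(3·(6−12) + (-11)·(12−(11/2)) + (-6)·(11/2−6)) = ½·(-18 − 143/2 + 3) = -173/4.
[KNM] = ½·(3·(119/18−12) + (-80/9)·(12−(11/2)) + (-6)·(11/2−(119/18))) = ½·(-97/6 − 520/9 + 20/3) = -1211/36, so the ratio is (-1211/36)/(-173/4) = 7/9.

7/9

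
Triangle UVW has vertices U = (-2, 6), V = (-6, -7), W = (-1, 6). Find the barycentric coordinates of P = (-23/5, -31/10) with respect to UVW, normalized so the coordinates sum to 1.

Signed area of the reference triangle: [UVW] = ½·((-2)·(-7−6) + (-6)·(6−6) + (-1)·(6−(-7))) = ½·(26 + 0 − 13) = 13/2.
[PVW] = ½·((-23/5)·(-7−6) + (-6)·(6−(-31/10)) + (-1)·(-31/10−(-7))) = ½·(299/5 − 273/5 − 39/10) = 13/20, so the U-coordinate is (13/20)/(13/2) = 1/10.
[UPW] = ½·((-2)·(-31/10−6) + (-23/5)·(6−6) + (-1)·(6−(-31/10))) = ½·(91/5 + 0 − 91/10) = 91/20, so the V-coordinate is 7/10.
[UVP] = ½·((-2)·(-7−(-31/10)) + (-6)·(-31/10−6) + (-23/5)·(6−(-7))) = ½·(39/5 + 273/5 − 299/5) = 13/10, so the W-coordinate is 1/5.
Check: 1/10 + 7/10 + 1/5 = 1.

(1/10, 7/10, 1/5)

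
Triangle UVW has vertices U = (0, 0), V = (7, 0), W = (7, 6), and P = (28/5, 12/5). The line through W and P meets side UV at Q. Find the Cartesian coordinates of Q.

Barycentric coordinates of P with respect to UVW: (1/5, 2/5, 2/5).
On side UV the W-coordinate is zero; dropping P's W-weight 2/5 and renormalizing the remaining 1/5 : 2/5 gives weights 1/3, 2/3 on U, V.
Q = (1/3)·(0, 0) + (2/3)·(7, 0) = (14/3, 0).

(14/3, 0)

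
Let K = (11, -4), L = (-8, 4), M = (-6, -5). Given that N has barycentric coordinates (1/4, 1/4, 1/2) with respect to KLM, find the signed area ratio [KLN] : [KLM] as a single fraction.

1/2

The signed ratio [KLN]/[KLM] equals the barycentric coordinate of N at vertex M, which is 1/2.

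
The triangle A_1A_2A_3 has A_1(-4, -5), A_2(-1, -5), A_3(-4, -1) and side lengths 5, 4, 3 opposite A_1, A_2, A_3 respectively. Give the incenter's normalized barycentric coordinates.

The incenter has barycentric coordinates proportional to the opposite side lengths: (5 : 4 : 3).
Normalizing by 5+4+3 = 12 gives (5/12, 1/3, 1/4).

(5/12, 1/3, 1/4)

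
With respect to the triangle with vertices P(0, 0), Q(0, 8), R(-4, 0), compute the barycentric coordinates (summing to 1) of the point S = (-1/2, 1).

(3/4, 1/8, 1/8)

Signed area of the reference triangle: [PQR] = ½·(0·(8−0) + 0·(0−0) + (-4)·(0−8)) = ½·(0 + 0 + 32) = 16.
[SQR] = ½·((-1/2)·(8−0) + 0·(0−1) + (-4)·(1−8)) = ½·(-4 + 0 + 28) = 12, so the P-coordinate is 12/16 = 3/4.
[PSR] = ½·(0·(1−0) + (-1/2)·(0−0) + (-4)·(0−1)) = ½·(0 + 0 + 4) = 2, so the Q-coordinate is 1/8.
[PQS] = ½·(0·(8−1) + 0·(1−0) + (-1/2)·(0−8)) = ½·(0 + 0 + 4) = 2, so the R-coordinate is 1/8.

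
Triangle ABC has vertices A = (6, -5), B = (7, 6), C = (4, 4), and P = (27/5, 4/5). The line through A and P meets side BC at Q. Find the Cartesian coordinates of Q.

Barycentric coordinates of P with respect to ABC: (2/5, 1/5, 2/5).
On side BC the A-coordinate is zero; dropping P's A-weight 2/5 and renormalizing the remaining 1/5 : 2/5 gives weights 1/3, 2/3 on B, C.
Q = (1/3)·(7, 6) + (2/3)·(4, 4) = (5, 14/3).

(5, 14/3)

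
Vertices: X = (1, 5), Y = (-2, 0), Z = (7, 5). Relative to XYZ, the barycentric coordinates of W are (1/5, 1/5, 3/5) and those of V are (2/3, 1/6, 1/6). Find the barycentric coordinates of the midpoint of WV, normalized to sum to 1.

Since both coordinate triples sum to 1, the midpoint's barycentrics are the componentwise average.
(1/5+2/3)/2 = 13/30; similarly 11/60 and 23/60.

(13/30, 11/60, 23/60)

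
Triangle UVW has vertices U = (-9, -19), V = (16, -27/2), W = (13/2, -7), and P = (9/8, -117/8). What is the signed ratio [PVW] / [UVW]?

1/2

[UVW] = ½·((-9)·(-27/2−(-7)) + 16·(-7−(-19)) + (13/2)·(-19−(-27/2))) = ½·(117/2 + 192 − 143/4) = 859/8.
[PVW] = ½·((9/8)·(-27/2−(-7)) + 16·(-7−(-117/8)) + (13/2)·(-117/8−(-27/2))) = ½·(-117/16 + 122 − 117/16) = 859/16, so the ratio is (859/16)/(859/8) = 1/2.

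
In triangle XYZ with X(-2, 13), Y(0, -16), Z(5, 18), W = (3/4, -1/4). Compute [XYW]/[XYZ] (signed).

[XYZ] = ½·((-2)·(-16−18) + 0·(18−13) + 5·(13−(-16))) = ½·(68 + 0 + 145) = 213/2.
[XYW] = ½·((-2)·(-16−(-1/4)) + 0·(-1/4−13) + (3/4)·(13−(-16))) = ½·(63/2 + 0 + 87/4) = 213/8, so the ratio is (213/8)/(213/2) = 1/4.

1/4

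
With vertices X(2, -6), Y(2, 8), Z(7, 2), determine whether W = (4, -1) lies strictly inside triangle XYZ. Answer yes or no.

Barycentric coordinates of W: (33/70, 9/70, 2/5).
The three coordinates are positive, positive, positive; a point is interior exactly when all three are positive.

yes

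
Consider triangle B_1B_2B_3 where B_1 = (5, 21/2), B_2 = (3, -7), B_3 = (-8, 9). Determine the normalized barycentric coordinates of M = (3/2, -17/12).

(1/6, 2/3, 1/6)

Signed area of the reference triangle: [B_1B_2B_3] = ½·(5·(-7−9) + 3·(9−(21/2)) + (-8)·(21/2−(-7))) = ½·(-80 − 9/2 − 140) = -449/4.
[MB_2B_3] = ½·((3/2)·(-7−9) + 3·(9−(-17/12)) + (-8)·(-17/12−(-7))) = ½·(-24 + 125/4 − 134/3) = -449/24, so the B_1-coordinate is (-449/24)/(-449/4) = 1/6.
[B_1MB_3] = ½·(5·(-17/12−9) + (3/2)·(9−(21/2)) + (-8)·(21/2−(-17/12))) = ½·(-625/12 − 9/4 − 286/3) = -449/6, so the B_2-coordinate is 2/3.
[B_1B_2M] = ½·(5·(-7−(-17/12)) + 3·(-17/12−(21/2)) + (3/2)·(21/2−(-7))) = ½·(-335/12 − 143/4 + 105/4) = -449/24, so the B_3-coordinate is 1/6.
Check: 1/6 + 2/3 + 1/6 = 1.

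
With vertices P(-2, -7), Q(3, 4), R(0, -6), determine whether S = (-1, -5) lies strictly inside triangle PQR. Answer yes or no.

Barycentric coordinates of S: (13/17, 3/17, 1/17).
The three coordinates are positive, positive, positive; a point is interior exactly when all three are positive.

yes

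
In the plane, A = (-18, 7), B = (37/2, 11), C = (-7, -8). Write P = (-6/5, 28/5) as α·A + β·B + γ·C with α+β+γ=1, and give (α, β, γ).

Signed area of the reference triangle: [ABC] = ½·((-18)·(11−(-8)) + (37/2)·(-8−7) + (-7)·(7−11)) = ½·(-342 − 555/2 + 28) = -1183/4.
[PBC] = ½·((-6/5)·(11−(-8)) + (37/2)·(-8−(28/5)) + (-7)·(28/5−11)) = ½·(-114/5 − 1258/5 + 189/5) = -1183/10, so the A-coordinate is (-1183/10)/(-1183/4) = 2/5.
[APC] = ½·((-18)·(28/5−(-8)) + (-6/5)·(-8−7) + (-7)·(7−(28/5))) = ½·(-1224/5 + 18 − 49/5) = -1183/10, so the B-coordinate is 2/5.
[ABP] = ½·((-18)·(11−(28/5)) + (37/2)·(28/5−7) + (-6/5)·(7−11)) = ½·(-486/5 − 259/10 + 24/5) = -1183/20, so the C-coordinate is 1/5.
Check: 2/5 + 2/5 + 1/5 = 1.

(2/5, 2/5, 1/5)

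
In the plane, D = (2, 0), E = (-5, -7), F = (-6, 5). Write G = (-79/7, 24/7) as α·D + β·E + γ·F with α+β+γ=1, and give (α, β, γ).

Signed area of the reference triangle: [DEF] = ½·(2·(-7−5) + (-5)·(5−0) + (-6)·(0−(-7))) = ½·(-24 − 25 − 42) = -91/2.
[GEF] = ½·((-79/7)·(-7−5) + (-5)·(5−(24/7)) + (-6)·(24/7−(-7))) = ½·(948/7 − 55/7 − 438/7) = 65/2, so the D-coordinate is (65/2)/(-91/2) = -5/7.
[DGF] = ½·(2·(24/7−5) + (-79/7)·(5−0) + (-6)·(0−(24/7))) = ½·(-22/7 − 395/7 + 144/7) = -39/2, so the E-coordinate is 3/7.
[DEG] = ½·(2·(-7−(24/7)) + (-5)·(24/7−0) + (-79/7)·(0−(-7))) = ½·(-146/7 − 120/7 − 79) = -117/2, so the F-coordinate is 9/7.

(-5/7, 3/7, 9/7)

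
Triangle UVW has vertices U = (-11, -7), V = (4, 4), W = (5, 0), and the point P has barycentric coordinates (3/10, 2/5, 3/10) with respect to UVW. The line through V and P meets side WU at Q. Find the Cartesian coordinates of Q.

Line VP meets WU where the V-coordinate vanishes; zeroing P's V-weight and renormalizing leaves W, U-weights 3/10 : 3/10 → (1/2, 1/2).
So Q = (1/2)·W + (1/2)·U = (-3, -7/2).

(-3, -7/2)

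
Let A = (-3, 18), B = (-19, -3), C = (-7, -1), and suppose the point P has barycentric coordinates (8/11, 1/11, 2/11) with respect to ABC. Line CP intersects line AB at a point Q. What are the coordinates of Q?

Line CP meets AB where the C-coordinate vanishes; zeroing P's C-weight and renormalizing leaves A, B-weights 8/11 : 1/11 → (8/9, 1/9).
So Q = (8/9)·A + (1/9)·B = (-43/9, 47/3).

(-43/9, 47/3)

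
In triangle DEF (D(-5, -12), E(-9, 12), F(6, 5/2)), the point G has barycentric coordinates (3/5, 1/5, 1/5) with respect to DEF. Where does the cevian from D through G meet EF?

Line DG meets EF where the D-coordinate vanishes; zeroing G's D-weight and renormalizing leaves E, F-weights 1/5 : 1/5 → (1/2, 1/2).
So H = (1/2)·E + (1/2)·F = (-3/2, 29/4).

(-3/2, 29/4)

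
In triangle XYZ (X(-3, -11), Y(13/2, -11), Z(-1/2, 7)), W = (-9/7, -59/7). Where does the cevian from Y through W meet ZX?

Barycentric coordinates of W with respect to XYZ: (5/7, 1/7, 1/7).
On side ZX the Y-coordinate is zero; dropping W's Y-weight 1/7 and renormalizing the remaining 1/7 : 5/7 gives weights 1/6, 5/6 on Z, X.
V = (1/6)·(-1/2, 7) + (5/6)·(-3, -11) = (-31/12, -8).

(-31/12, -8)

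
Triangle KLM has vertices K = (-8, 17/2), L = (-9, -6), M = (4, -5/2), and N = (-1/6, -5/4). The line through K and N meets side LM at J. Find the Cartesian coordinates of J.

(7/5, -16/5)

Barycentric coordinates of N with respect to KLM: (1/6, 1/6, 2/3).
On side LM the K-coordinate is zero; dropping N's K-weight 1/6 and renormalizing the remaining 1/6 : 2/3 gives weights 1/5, 4/5 on L, M.
J = (1/5)·(-9, -6) + (4/5)·(4, -5/2) = (7/5, -16/5).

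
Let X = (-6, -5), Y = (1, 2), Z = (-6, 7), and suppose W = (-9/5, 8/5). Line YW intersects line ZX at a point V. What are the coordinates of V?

(-6, 1)

Barycentric coordinates of W with respect to XYZ: (1/5, 3/5, 1/5).
On side ZX the Y-coordinate is zero; dropping W's Y-weight 3/5 and renormalizing the remaining 1/5 : 1/5 gives weights 1/2, 1/2 on Z, X.
V = (1/2)·(-6, 7) + (1/2)·(-6, -5) = (-6, 1).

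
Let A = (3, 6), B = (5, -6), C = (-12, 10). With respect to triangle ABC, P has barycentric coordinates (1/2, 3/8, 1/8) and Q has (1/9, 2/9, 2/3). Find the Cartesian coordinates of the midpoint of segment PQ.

Barycentric coordinates of the midpoint are the average: (11/36, 43/144, 19/48).
Converting: (11/36)·A + (43/144)·B + (19/48)·C = (-337/144, 4).

(-337/144, 4)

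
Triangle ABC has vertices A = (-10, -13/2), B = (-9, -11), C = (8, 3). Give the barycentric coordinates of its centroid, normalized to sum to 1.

(1/3, 1/3, 1/3)

The centroid is the average of the vertices, so each weight is 1/3.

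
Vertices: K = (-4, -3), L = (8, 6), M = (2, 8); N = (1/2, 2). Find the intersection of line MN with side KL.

(0, 0)

Barycentric coordinates of N with respect to KLM: (1/2, 1/4, 1/4).
On side KL the M-coordinate is zero; dropping N's M-weight 1/4 and renormalizing the remaining 1/2 : 1/4 gives weights 2/3, 1/3 on K, L.
J = (2/3)·(-4, -3) + (1/3)·(8, 6) = (0, 0).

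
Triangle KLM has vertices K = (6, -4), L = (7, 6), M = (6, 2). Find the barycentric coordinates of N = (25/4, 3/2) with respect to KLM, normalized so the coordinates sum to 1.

Signed area of the reference triangle: [KLM] = ½·(6·(6−2) + 7·(2−(-4)) + 6·(-4−6)) = ½·(24 + 42 − 60) = 3.
[NLM] = ½·((25/4)·(6−2) + 7·(2−(3/2)) + 6·(3/2−6)) = ½·(25 + 7/2 − 27) = 3/4, so the K-coordinate is (3/4)/3 = 1/4.
[KNM] = ½·(6·(3/2−2) + (25/4)·(2−(-4)) + 6·(-4−(3/2))) = ½·(-3 + 75/2 − 33) = 3/4, so the L-coordinate is 1/4.
[KLN] = ½·(6·(6−(3/2)) + 7·(3/2−(-4)) + (25/4)·(-4−6)) = ½·(27 + 77/2 − 125/2) = 3/2, so the M-coordinate is 1/2.

(1/4, 1/4, 1/2)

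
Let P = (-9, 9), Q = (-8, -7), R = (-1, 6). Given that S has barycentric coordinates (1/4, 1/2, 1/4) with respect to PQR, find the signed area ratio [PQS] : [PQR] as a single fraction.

The signed ratio [PQS]/[PQR] equals the barycentric coordinate of S at vertex R, which is 1/4.

1/4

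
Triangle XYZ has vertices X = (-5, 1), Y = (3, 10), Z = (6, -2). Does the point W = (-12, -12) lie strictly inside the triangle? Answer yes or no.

no

Barycentric coordinates of W: (2, -4/3, 1/3).
The three coordinates are positive, negative, positive; a point is interior exactly when all three are positive.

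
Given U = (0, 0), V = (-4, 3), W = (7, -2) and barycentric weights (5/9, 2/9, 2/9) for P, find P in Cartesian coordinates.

(2/3, 2/9)

P = (5/9)·U + (2/9)·V + (2/9)·W.
x-coordinate: (5/9)·0 + (2/9)·(-4) + (2/9)·7 = 2/3.
y-coordinate: (5/9)·0 + (2/9)·3 + (2/9)·(-2) = 2/9.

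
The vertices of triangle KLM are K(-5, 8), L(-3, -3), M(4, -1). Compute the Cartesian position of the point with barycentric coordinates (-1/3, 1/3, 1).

N = (-1/3)·K + (1/3)·L + 1·M.
x-coordinate: (-1/3)·(-5) + (1/3)·(-3) + 1·4 = 14/3.
y-coordinate: (-1/3)·8 + (1/3)·(-3) + 1·(-1) = -14/3.

(14/3, -14/3)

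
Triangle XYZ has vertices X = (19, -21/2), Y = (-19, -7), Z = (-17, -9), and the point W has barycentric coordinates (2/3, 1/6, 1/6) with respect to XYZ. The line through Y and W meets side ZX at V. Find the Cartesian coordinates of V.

(59/5, -51/5)

Line YW meets ZX where the Y-coordinate vanishes; zeroing W's Y-weight and renormalizing leaves Z, X-weights 1/6 : 2/3 → (1/5, 4/5).
So V = (1/5)·Z + (4/5)·X = (59/5, -51/5).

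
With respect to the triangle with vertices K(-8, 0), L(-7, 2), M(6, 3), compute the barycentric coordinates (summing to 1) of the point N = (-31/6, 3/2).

Signed area of the reference triangle: [KLM] = ½·((-8)·(2−3) + (-7)·(3−0) + 6·(0−2)) = ½·(8 − 21 − 12) = -25/2.
[NLM] = ½·((-31/6)·(2−3) + (-7)·(3−(3/2)) + 6·(3/2−2)) = ½·(31/6 − 21/2 − 3) = -25/6, so the K-coordinate is (-25/6)/(-25/2) = 1/3.
[KNM] = ½·((-8)·(3/2−3) + (-31/6)·(3−0) + 6·(0−(3/2))) = ½·(12 − 31/2 − 9) = -25/4, so the L-coordinate is 1/2.
[KLN] = ½·((-8)·(2−(3/2)) + (-7)·(3/2−0) + (-31/6)·(0−2)) = ½·(-4 − 21/2 + 31/3) = -25/12, so the M-coordinate is 1/6.

(1/3, 1/2, 1/6)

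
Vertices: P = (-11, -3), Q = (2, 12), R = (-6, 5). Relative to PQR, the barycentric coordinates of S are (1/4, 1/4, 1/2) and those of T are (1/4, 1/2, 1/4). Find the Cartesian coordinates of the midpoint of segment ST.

(-17/4, 45/8)

Barycentric coordinates of the midpoint are the average: (1/4, 3/8, 3/8).
Converting: (1/4)·P + (3/8)·Q + (3/8)·R = (-17/4, 45/8).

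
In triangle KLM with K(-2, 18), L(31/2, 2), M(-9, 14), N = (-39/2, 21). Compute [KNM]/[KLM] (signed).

[KLM] = ½·((-2)·(2−14) + (31/2)·(14−18) + (-9)·(18−2)) = ½·(24 − 62 − 144) = -91.
[KNM] = ½·((-2)·(21−14) + (-39/2)·(14−18) + (-9)·(18−21)) = ½·(-14 + 78 + 27) = 91/2, so the ratio is (91/2)/(-91) = -1/2.

-1/2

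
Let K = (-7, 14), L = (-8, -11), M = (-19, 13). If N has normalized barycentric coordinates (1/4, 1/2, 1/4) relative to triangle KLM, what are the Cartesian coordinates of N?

(-21/2, 5/4)

N = (1/4)·K + (1/2)·L + (1/4)·M.
x-coordinate: (1/4)·(-7) + (1/2)·(-8) + (1/4)·(-19) = -21/2.
y-coordinate: (1/4)·14 + (1/2)·(-11) + (1/4)·13 = 5/4.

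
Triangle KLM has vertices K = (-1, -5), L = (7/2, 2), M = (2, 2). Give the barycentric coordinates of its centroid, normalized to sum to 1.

The centroid is the average of the vertices, so each weight is 1/3.

(1/3, 1/3, 1/3)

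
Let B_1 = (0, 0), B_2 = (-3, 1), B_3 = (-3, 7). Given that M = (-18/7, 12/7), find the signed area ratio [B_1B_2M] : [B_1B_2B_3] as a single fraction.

1/7

[B_1B_2B_3] = ½·(0·(1−7) + (-3)·(7−0) + (-3)·(0−1)) = ½·(0 − 21 + 3) = -9.
[B_1B_2M] = ½·(0·(1−(12/7)) + (-3)·(12/7−0) + (-18/7)·(0−1)) = ½·(0 − 36/7 + 18/7) = -9/7, so the ratio is (-9/7)/(-9) = 1/7.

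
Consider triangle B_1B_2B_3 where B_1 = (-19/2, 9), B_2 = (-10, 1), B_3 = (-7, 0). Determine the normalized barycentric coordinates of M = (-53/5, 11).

Signed area of the reference triangle: [B_1B_2B_3] = ½·((-19/2)·(1−0) + (-10)·(0−9) + (-7)·(9−1)) = ½·(-19/2 + 90 − 56) = 49/4.
[MB_2B_3] = ½·((-53/5)·(1−0) + (-10)·(0−11) + (-7)·(11−1)) = ½·(-53/5 + 110 − 70) = 147/10, so the B_1-coordinate is (147/10)/(49/4) = 6/5.
[B_1MB_3] = ½·((-19/2)·(11−0) + (-53/5)·(0−9) + (-7)·(9−11)) = ½·(-209/2 + 477/5 + 14) = 49/20, so the B_2-coordinate is 1/5.
[B_1B_2M] = ½·((-19/2)·(1−11) + (-10)·(11−9) + (-53/5)·(9−1)) = ½·(95 − 20 − 424/5) = -49/10, so the B_3-coordinate is -2/5.
Check: 6/5 + 1/5 − 2/5 = 1.

(6/5, 1/5, -2/5)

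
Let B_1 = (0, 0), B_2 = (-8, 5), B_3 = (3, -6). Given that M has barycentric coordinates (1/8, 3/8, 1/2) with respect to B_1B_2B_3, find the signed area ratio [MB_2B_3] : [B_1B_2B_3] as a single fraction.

The signed ratio [MB_2B_3]/[B_1B_2B_3] equals the barycentric coordinate of M at vertex B_1, which is 1/8.

1/8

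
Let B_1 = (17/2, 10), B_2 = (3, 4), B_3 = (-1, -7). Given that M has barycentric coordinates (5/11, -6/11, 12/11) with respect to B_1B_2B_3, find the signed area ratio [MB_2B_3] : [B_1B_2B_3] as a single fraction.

The signed ratio [MB_2B_3]/[B_1B_2B_3] equals the barycentric coordinate of M at vertex B_1, which is 5/11.

5/11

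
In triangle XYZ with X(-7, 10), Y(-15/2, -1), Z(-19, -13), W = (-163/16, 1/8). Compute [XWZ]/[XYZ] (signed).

[XYZ] = ½·((-7)·(-1−(-13)) + (-15/2)·(-13−10) + (-19)·(10−(-1))) = ½·(-84 + 345/2 − 209) = -241/4.
[XWZ] = ½·((-7)·(1/8−(-13)) + (-163/16)·(-13−10) + (-19)·(10−(1/8))) = ½·(-735/8 + 3749/16 − 1501/8) = -723/32, so the ratio is (-723/32)/(-241/4) = 3/8.

3/8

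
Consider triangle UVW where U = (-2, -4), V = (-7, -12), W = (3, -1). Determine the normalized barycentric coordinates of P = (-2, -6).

Signed area of the reference triangle: [UVW] = ½·((-2)·(-12−(-1)) + (-7)·(-1−(-4)) + 3·(-4−(-12))) = ½·(22 − 21 + 24) = 25/2.
[PVW] = ½·((-2)·(-12−(-1)) + (-7)·(-1−(-6)) + 3·(-6−(-12))) = ½·(22 − 35 + 18) = 5/2, so the U-coordinate is (5/2)/(25/2) = 1/5.
[UPW] = ½·((-2)·(-6−(-1)) + (-2)·(-1−(-4)) + 3·(-4−(-6))) = ½·(10 − 6 + 6) = 5, so the V-coordinate is 2/5.
[UVP] = ½·((-2)·(-12−(-6)) + (-7)·(-6−(-4)) + (-2)·(-4−(-12))) = ½·(12 + 14 − 16) = 5, so the W-coordinate is 2/5.

(1/5, 2/5, 2/5)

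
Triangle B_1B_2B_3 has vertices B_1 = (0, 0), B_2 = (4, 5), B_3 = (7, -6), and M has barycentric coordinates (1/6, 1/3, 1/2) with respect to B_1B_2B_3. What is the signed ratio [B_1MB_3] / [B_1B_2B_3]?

1/3

The signed ratio [B_1MB_3]/[B_1B_2B_3] equals the barycentric coordinate of M at vertex B_2, which is 1/3.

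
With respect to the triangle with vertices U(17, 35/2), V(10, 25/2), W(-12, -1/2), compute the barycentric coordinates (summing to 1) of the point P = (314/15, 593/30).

(14/15, 4/15, -1/5)

Signed area of the reference triangle: [UVW] = ½·(17·(25/2−(-1/2)) + 10·(-1/2−(35/2)) + (-12)·(35/2−(25/2))) = ½·(221 − 180 − 60) = -19/2.
[PVW] = ½·((314/15)·(25/2−(-1/2)) + 10·(-1/2−(593/30)) + (-12)·(593/30−(25/2))) = ½·(4082/15 − 608/3 − 436/5) = -133/15, so the U-coordinate is (-133/15)/(-19/2) = 14/15.
[UPW] = ½·(17·(593/30−(-1/2)) + (314/15)·(-1/2−(35/2)) + (-12)·(35/2−(593/30))) = ½·(5168/15 − 1884/5 + 136/5) = -38/15, so the V-coordinate is 4/15.
[UVP] = ½·(17·(25/2−(593/30)) + 10·(593/30−(35/2)) + (314/15)·(35/2−(25/2))) = ½·(-1853/15 + 68/3 + 314/3) = 19/10, so the W-coordinate is -1/5.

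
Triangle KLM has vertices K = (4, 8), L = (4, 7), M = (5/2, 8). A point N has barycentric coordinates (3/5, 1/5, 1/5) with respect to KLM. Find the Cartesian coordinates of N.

N = (3/5)·K + (1/5)·L + (1/5)·M.
x-coordinate: (3/5)·4 + (1/5)·4 + (1/5)·(5/2) = 37/10.
y-coordinate: (3/5)·8 + (1/5)·7 + (1/5)·8 = 39/5.

(37/10, 39/5)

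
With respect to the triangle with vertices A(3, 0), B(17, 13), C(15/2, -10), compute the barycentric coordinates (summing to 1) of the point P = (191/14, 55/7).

(1/7, 5/7, 1/7)

Signed area of the reference triangle: [ABC] = ½·(3·(13−(-10)) + 17·(-10−0) + (15/2)·(0−13)) = ½·(69 − 170 − 195/2) = -397/4.
[PBC] = ½·((191/14)·(13−(-10)) + 17·(-10−(55/7)) + (15/2)·(55/7−13)) = ½·(4393/14 − 2125/7 − 270/7) = -397/28, so the A-coordinate is (-397/28)/(-397/4) = 1/7.
[APC] = ½·(3·(55/7−(-10)) + (191/14)·(-10−0) + (15/2)·(0−(55/7))) = ½·(375/7 − 955/7 − 825/14) = -1985/28, so the B-coordinate is 5/7.
[ABP] = ½·(3·(13−(55/7)) + 17·(55/7−0) + (191/14)·(0−13)) = ½·(108/7 + 935/7 − 2483/14) = -397/28, so the C-coordinate is 1/7.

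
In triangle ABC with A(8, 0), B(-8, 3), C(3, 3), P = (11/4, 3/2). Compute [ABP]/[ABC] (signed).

[ABC] = ½·(8·(3−3) + (-8)·(3−0) + 3·(0−3)) = ½·(0 − 24 − 9) = -33/2.
[ABP] = ½·(8·(3−(3/2)) + (-8)·(3/2−0) + (11/4)·(0−3)) = ½·(12 − 12 − 33/4) = -33/8, so the ratio is (-33/8)/(-33/2) = 1/4.

1/4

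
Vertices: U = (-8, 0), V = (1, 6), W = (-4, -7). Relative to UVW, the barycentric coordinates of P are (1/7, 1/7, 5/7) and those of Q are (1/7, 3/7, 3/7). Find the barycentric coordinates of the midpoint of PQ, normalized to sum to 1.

Since both coordinate triples sum to 1, the midpoint's barycentrics are the componentwise average.
(1/7+1/7)/2 = 1/7; similarly 2/7 and 4/7.

(1/7, 2/7, 4/7)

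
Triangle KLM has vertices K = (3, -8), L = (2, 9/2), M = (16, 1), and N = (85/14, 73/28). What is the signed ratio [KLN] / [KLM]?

2/7

[KLM] = ½·(3·(9/2−1) + 2·(1−(-8)) + 16·(-8−(9/2))) = ½·(21/2 + 18 − 200) = -343/4.
[KLN] = ½·(3·(9/2−(73/28)) + 2·(73/28−(-8)) + (85/14)·(-8−(9/2))) = ½·(159/28 + 297/14 − 2125/28) = -49/2, so the ratio is (-49/2)/(-343/4) = 2/7.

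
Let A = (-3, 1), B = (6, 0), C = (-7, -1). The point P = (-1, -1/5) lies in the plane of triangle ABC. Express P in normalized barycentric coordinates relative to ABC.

Signed area of the reference triangle: [ABC] = ½·((-3)·(0−(-1)) + 6·(-1−1) + (-7)·(1−0)) = ½·(-3 − 12 − 7) = -11.
[PBC] = ½·((-1)·(0−(-1)) + 6·(-1−(-1/5)) + (-7)·(-1/5−0)) = ½·(-1 − 24/5 + 7/5) = -11/5, so the A-coordinate is (-11/5)/(-11) = 1/5.
[APC] = ½·((-3)·(-1/5−(-1)) + (-1)·(-1−1) + (-7)·(1−(-1/5))) = ½·(-12/5 + 2 − 42/5) = -22/5, so the B-coordinate is 2/5.
[ABP] = ½·((-3)·(0−(-1/5)) + 6·(-1/5−1) + (-1)·(1−0)) = ½·(-3/5 − 36/5 − 1) = -22/5, so the C-coordinate is 2/5.
Check: 1/5 + 2/5 + 2/5 = 1.

(1/5, 2/5, 2/5)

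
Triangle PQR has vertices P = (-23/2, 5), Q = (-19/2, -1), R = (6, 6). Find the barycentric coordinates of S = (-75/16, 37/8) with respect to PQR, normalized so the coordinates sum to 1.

Signed area of the reference triangle: [PQR] = ½·((-23/2)·(-1−6) + (-19/2)·(6−5) + 6·(5−(-1))) = ½·(161/2 − 19/2 + 36) = 107/2.
[SQR] = ½·((-75/16)·(-1−6) + (-19/2)·(6−(37/8)) + 6·(37/8−(-1))) = ½·(525/16 − 209/16 + 135/4) = 107/4, so the P-coordinate is (107/4)/(107/2) = 1/2.
[PSR] = ½·((-23/2)·(37/8−6) + (-75/16)·(6−5) + 6·(5−(37/8))) = ½·(253/16 − 75/16 + 9/4) = 107/16, so the Q-coordinate is 1/8.
[PQS] = ½·((-23/2)·(-1−(37/8)) + (-19/2)·(37/8−5) + (-75/16)·(5−(-1))) = ½·(1035/16 + 57/16 − 225/8) = 321/16, so the R-coordinate is 3/8.

(1/2, 1/8, 3/8)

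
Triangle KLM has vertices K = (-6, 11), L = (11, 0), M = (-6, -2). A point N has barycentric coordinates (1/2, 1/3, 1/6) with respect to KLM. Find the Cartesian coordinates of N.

(-1/3, 31/6)

N = (1/2)·K + (1/3)·L + (1/6)·M.
x-coordinate: (1/2)·(-6) + (1/3)·11 + (1/6)·(-6) = -1/3.
y-coordinate: (1/2)·11 + (1/3)·0 + (1/6)·(-2) = 31/6.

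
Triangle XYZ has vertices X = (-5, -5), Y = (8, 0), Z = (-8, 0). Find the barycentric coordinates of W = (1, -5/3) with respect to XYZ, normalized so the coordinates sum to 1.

(1/3, 1/2, 1/6)

Signed area of the reference triangle: [XYZ] = ½·((-5)·(0−0) + 8·(0−(-5)) + (-8)·(-5−0)) = ½·(0 + 40 + 40) = 40.
[WYZ] = ½·(1·(0−0) + 8·(0−(-5/3)) + (-8)·(-5/3−0)) = ½·(0 + 40/3 + 40/3) = 40/3, so the X-coordinate is (40/3)/40 = 1/3.
[XWZ] = ½·((-5)·(-5/3−0) + 1·(0−(-5)) + (-8)·(-5−(-5/3))) = ½·(25/3 + 5 + 80/3) = 20, so the Y-coordinate is 1/2.
[XYW] = ½·((-5)·(0−(-5/3)) + 8·(-5/3−(-5)) + 1·(-5−0)) = ½·(-25/3 + 80/3 − 5) = 20/3, so the Z-coordinate is 1/6.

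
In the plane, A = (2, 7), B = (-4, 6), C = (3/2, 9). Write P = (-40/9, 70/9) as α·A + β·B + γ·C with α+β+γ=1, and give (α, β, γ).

(-8/9, 1, 8/9)

Signed area of the reference triangle: [ABC] = ½·(2·(6−9) + (-4)·(9−7) + (3/2)·(7−6)) = ½·(-6 − 8 + 3/2) = -25/4.
[PBC] = ½·((-40/9)·(6−9) + (-4)·(9−(70/9)) + (3/2)·(70/9−6)) = ½·(40/3 − 44/9 + 8/3) = 50/9, so the A-coordinate is (50/9)/(-25/4) = -8/9.
[APC] = ½·(2·(70/9−9) + (-40/9)·(9−7) + (3/2)·(7−(70/9))) = ½·(-22/9 − 80/9 − 7/6) = -25/4, so the B-coordinate is 1.
[ABP] = ½·(2·(6−(70/9)) + (-4)·(70/9−7) + (-40/9)·(7−6)) = ½·(-32/9 − 28/9 − 40/9) = -50/9, so the C-coordinate is 8/9.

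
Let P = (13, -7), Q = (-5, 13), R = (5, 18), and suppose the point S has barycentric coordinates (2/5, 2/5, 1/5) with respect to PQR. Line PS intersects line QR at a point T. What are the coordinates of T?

(-5/3, 44/3)

Line PS meets QR where the P-coordinate vanishes; zeroing S's P-weight and renormalizing leaves Q, R-weights 2/5 : 1/5 → (2/3, 1/3).
So T = (2/3)·Q + (1/3)·R = (-5/3, 44/3).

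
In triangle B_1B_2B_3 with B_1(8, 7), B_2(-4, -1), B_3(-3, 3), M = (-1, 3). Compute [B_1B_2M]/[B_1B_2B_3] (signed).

3/5

[B_1B_2B_3] = ½·(8·(-1−3) + (-4)·(3−7) + (-3)·(7−(-1))) = ½·(-32 + 16 − 24) = -20.
[B_1B_2M] = ½·(8·(-1−3) + (-4)·(3−7) + (-1)·(7−(-1))) = ½·(-32 + 16 − 8) = -12, so the ratio is (-12)/(-20) = 3/5.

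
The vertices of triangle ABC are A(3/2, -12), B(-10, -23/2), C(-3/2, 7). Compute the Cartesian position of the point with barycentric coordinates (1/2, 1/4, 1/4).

(-17/8, -57/8)

P = (1/2)·A + (1/4)·B + (1/4)·C.
x-coordinate: (1/2)·(3/2) + (1/4)·(-10) + (1/4)·(-3/2) = -17/8.
y-coordinate: (1/2)·(-12) + (1/4)·(-23/2) + (1/4)·7 = -57/8.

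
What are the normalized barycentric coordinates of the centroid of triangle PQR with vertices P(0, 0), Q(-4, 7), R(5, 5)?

The centroid is the average of the vertices, so each weight is 1/3.

(1/3, 1/3, 1/3)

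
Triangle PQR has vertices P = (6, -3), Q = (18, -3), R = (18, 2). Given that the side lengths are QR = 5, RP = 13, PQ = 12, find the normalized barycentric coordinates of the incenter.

The incenter has barycentric coordinates proportional to the opposite side lengths: (5 : 13 : 12).
Normalizing by 5+13+12 = 30 gives (1/6, 13/30, 2/5).

(1/6, 13/30, 2/5)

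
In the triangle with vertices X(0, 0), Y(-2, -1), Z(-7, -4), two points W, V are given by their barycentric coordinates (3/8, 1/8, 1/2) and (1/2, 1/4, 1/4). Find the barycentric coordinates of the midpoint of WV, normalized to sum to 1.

Since both coordinate triples sum to 1, the midpoint's barycentrics are the componentwise average.
(3/8+1/2)/2 = 7/16; similarly 3/16 and 3/8.

(7/16, 3/16, 3/8)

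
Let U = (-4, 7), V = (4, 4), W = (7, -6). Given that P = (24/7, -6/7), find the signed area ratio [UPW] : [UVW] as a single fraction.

1/7

[UVW] = ½·((-4)·(4−(-6)) + 4·(-6−7) + 7·(7−4)) = ½·(-40 − 52 + 21) = -71/2.
[UPW] = ½·((-4)·(-6/7−(-6)) + (24/7)·(-6−7) + 7·(7−(-6/7))) = ½·(-144/7 − 312/7 + 55) = -71/14, so the ratio is (-71/14)/(-71/2) = 1/7.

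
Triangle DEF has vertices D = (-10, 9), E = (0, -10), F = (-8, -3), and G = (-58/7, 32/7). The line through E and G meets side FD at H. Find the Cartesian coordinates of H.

Barycentric coordinates of G with respect to DEF: (5/7, 1/7, 1/7).
On side FD the E-coordinate is zero; dropping G's E-weight 1/7 and renormalizing the remaining 1/7 : 5/7 gives weights 1/6, 5/6 on F, D.
H = (1/6)·(-8, -3) + (5/6)·(-10, 9) = (-29/3, 7).

(-29/3, 7)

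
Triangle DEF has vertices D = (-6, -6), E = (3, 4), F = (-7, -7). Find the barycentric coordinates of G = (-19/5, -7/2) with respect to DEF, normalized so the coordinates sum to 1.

(1/5, 3/10, 1/2)

Signed area of the reference triangle: [DEF] = ½·((-6)·(4−(-7)) + 3·(-7−(-6)) + (-7)·(-6−4)) = ½·(-66 − 3 + 70) = 1/2.
[GEF] = ½·((-19/5)·(4−(-7)) + 3·(-7−(-7/2)) + (-7)·(-7/2−4)) = ½·(-209/5 − 21/2 + 105/2) = 1/10, so the D-coordinate is (1/10)/(1/2) = 1/5.
[DGF] = ½·((-6)·(-7/2−(-7)) + (-19/5)·(-7−(-6)) + (-7)·(-6−(-7/2))) = ½·(-21 + 19/5 + 35/2) = 3/20, so the E-coordinate is 3/10.
[DEG] = ½·((-6)·(4−(-7/2)) + 3·(-7/2−(-6)) + (-19/5)·(-6−4)) = ½·(-45 + 15/2 + 38) = 1/4, so the F-coordinate is 1/2.
Check: 1/5 + 3/10 + 1/2 = 1.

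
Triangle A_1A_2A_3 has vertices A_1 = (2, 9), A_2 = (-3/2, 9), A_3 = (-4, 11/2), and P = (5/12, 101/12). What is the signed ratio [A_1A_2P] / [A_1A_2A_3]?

1/6

[A_1A_2A_3] = ½·(2·(9−(11/2)) + (-3/2)·(11/2−9) + (-4)·(9−9)) = ½·(7 + 21/4 + 0) = 49/8.
[A_1A_2P] = ½·(2·(9−(101/12)) + (-3/2)·(101/12−9) + (5/12)·(9−9)) = ½·(7/6 + 7/8 + 0) = 49/48, so the ratio is (49/48)/(49/8) = 1/6.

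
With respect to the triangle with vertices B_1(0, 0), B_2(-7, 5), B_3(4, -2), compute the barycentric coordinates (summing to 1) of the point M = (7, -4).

(1/6, -1/3, 7/6)

Signed area of the reference triangle: [B_1B_2B_3] = ½·(0·(5−(-2)) + (-7)·(-2−0) + 4·(0−5)) = ½·(0 + 14 − 20) = -3.
[MB_2B_3] = ½·(7·(5−(-2)) + (-7)·(-2−(-4)) + 4·(-4−5)) = ½·(49 − 14 − 36) = -1/2, so the B_1-coordinate is (-1/2)/(-3) = 1/6.
[B_1MB_3] = ½·(0·(-4−(-2)) + 7·(-2−0) + 4·(0−(-4))) = ½·(0 − 14 + 16) = 1, so the B_2-coordinate is -1/3.
[B_1B_2M] = ½·(0·(5−(-4)) + (-7)·(-4−0) + 7·(0−5)) = ½·(0 + 28 − 35) = -7/2, so the B_3-coordinate is 7/6.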